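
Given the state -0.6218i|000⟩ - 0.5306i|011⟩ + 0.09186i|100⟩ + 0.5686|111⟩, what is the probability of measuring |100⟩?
0.008438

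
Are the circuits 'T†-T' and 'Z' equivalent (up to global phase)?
No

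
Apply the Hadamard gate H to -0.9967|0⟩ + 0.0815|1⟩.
-0.6471|0⟩ - 0.7624|1⟩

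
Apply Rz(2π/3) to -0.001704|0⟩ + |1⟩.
(-0.000852 + 0.001476i)|0⟩ + (1/2 + 0.866i)|1⟩

Rz(2π/3) = [[e^(−iθ/2), 0], [0, e^(iθ/2)]] with e^(±iθ/2) = cos(θ/2) ± i·sin(θ/2); θ = 2π/3, cos(θ/2) ≈ 0.5, sin(θ/2) ≈ 0.866025.
With a = amp(|0⟩) = -0.001704 and b = amp(|1⟩) = 1:
new amp(|0⟩) = (0.5 - 0.866025i)·a = (-0.000852 + 0.001476i)
new amp(|1⟩) = (0.5 + 0.866025i)·b = (1/2 + 0.866i)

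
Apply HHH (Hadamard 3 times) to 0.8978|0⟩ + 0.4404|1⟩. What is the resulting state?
0.9463|0⟩ + 0.3234|1⟩

H² = I, so H^3 = H: a single Hadamard. With (a, b) = (0.8978, 0.4404), H gives ((a + b)/√2, (a − b)/√2) = (0.9463, 0.3234).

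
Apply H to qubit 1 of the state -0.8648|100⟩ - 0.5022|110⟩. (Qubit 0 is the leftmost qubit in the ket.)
-0.9666|100⟩ - 0.2564|110⟩

H on qubit 1 mixes each pair of kets that differ only in qubit 1: amplitudes (a, b) of (|…0…⟩, |…1…⟩) become ((a + b)/√2, (a − b)/√2). Kets absent from the input have amplitude 0.
(|100⟩, |110⟩): (a, b) = (-0.8648, -0.5022) → (-0.9666, -0.2564)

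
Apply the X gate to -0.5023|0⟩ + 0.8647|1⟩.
0.8647|0⟩ - 0.5023|1⟩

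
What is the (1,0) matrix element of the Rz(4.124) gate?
0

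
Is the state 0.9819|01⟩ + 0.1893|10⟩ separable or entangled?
Entangled

Writing the state as a|00⟩ + b|01⟩ + c|10⟩ + d|11⟩, it is a product state iff ad − bc = 0.
Here (a, b, c, d) = (0, 0.9819, 0.1893, 0): ad − bc = (0)(0) − (0.9819)(0.1893) = -0.1859 ≠ 0, so the state is entangled.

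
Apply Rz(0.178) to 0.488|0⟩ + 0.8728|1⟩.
(0.4861 - 0.04337i)|0⟩ + (0.8693 + 0.07758i)|1⟩

Rz(0.178) = [[e^(−iθ/2), 0], [0, e^(iθ/2)]] with e^(±iθ/2) = cos(θ/2) ± i·sin(θ/2); θ = 0.178, cos(θ/2) ≈ 0.996042, sin(θ/2) ≈ 0.0888826.
With a = amp(|0⟩) = 0.488 and b = amp(|1⟩) = 0.8728:
new amp(|0⟩) = (0.996042 - 0.0888826i)·a = (0.4861 - 0.04337i)
new amp(|1⟩) = (0.996042 + 0.0888826i)·b = (0.8693 + 0.07758i)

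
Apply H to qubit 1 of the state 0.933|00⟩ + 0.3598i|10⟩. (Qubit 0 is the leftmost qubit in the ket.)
0.6597|00⟩ + 0.6597|01⟩ + 0.2544i|10⟩ + 0.2544i|11⟩

H on qubit 1 mixes each pair of kets that differ only in qubit 1: amplitudes (a, b) of (|…0…⟩, |…1…⟩) become ((a + b)/√2, (a − b)/√2). Kets absent from the input have amplitude 0.
(|00⟩, |01⟩): (a, b) = (0.933, 0) → (0.6597, 0.6597)
(|10⟩, |11⟩): (a, b) = (0.3598i, 0) → (0.2544i, 0.2544i)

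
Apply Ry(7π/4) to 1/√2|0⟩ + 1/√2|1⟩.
-0.9239|0⟩ - 0.3827|1⟩

Ry(7π/4) = [[cos(θ/2), −sin(θ/2)], [sin(θ/2), cos(θ/2)]]; θ = 7π/4, cos(θ/2) ≈ -0.92388, sin(θ/2) ≈ 0.382683.
With a = amp(|0⟩) = 1/√2 and b = amp(|1⟩) = 1/√2:
new amp(|0⟩) = (-0.92388)·a + (-0.382683)·b = -0.9239
new amp(|1⟩) = (0.382683)·a + (-0.92388)·b = -0.3827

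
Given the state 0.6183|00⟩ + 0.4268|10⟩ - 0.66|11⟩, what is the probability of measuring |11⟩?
0.4356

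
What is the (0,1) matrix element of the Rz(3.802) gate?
0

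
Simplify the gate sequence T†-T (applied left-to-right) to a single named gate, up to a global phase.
I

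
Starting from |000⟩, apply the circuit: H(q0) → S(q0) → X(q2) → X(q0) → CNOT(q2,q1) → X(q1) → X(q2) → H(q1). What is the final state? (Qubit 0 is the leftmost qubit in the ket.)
(1/2)i|000⟩ + (1/2)i|010⟩ + 1/2|100⟩ + 1/2|110⟩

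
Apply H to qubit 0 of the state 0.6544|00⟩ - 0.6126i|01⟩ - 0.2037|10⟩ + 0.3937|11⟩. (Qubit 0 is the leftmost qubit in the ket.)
0.3187|00⟩ + (0.2784 - 0.4332i)|01⟩ + 0.6068|10⟩ + (-0.2784 - 0.4332i)|11⟩

H on qubit 0 mixes each pair of kets that differ only in qubit 0: amplitudes (a, b) of (|…0…⟩, |…1…⟩) become ((a + b)/√2, (a − b)/√2). Kets absent from the input have amplitude 0.
(|00⟩, |10⟩): (a, b) = (0.6544, -0.2037) → (0.3187, 0.6068)
(|01⟩, |11⟩): (a, b) = (-0.6126i, 0.3937) → ((0.2784 - 0.4332i), (-0.2784 - 0.4332i))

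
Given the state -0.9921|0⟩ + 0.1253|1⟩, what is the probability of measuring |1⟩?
0.0157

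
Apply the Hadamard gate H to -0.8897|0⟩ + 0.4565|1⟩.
-0.3063|0⟩ - 0.9519|1⟩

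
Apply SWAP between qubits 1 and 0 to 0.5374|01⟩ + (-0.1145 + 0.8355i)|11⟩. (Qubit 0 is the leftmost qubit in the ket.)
0.5374|10⟩ + (-0.1145 + 0.8355i)|11⟩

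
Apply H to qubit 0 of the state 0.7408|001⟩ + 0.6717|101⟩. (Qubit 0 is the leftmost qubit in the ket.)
0.9988|001⟩ + 0.04886|101⟩

H on qubit 0 mixes each pair of kets that differ only in qubit 0: amplitudes (a, b) of (|…0…⟩, |…1…⟩) become ((a + b)/√2, (a − b)/√2). Kets absent from the input have amplitude 0.
(|001⟩, |101⟩): (a, b) = (0.7408, 0.6717) → (0.9988, 0.04886)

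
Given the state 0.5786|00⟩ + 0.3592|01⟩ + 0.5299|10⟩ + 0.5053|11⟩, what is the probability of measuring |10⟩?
0.2808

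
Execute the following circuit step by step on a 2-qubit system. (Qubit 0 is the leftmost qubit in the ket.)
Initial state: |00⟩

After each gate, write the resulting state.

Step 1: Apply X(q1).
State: |01⟩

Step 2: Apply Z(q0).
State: |01⟩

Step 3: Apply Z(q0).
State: |01⟩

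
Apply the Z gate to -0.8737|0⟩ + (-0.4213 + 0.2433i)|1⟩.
-0.8737|0⟩ + (0.4213 - 0.2433i)|1⟩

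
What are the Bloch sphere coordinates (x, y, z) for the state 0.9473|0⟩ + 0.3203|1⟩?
(0.6068, 0, 0.7948)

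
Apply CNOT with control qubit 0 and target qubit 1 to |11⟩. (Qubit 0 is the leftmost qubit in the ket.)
|10⟩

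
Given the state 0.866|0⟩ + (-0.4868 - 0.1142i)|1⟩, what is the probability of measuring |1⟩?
0.25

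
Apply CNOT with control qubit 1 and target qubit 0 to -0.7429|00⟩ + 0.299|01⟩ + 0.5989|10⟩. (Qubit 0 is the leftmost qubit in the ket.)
-0.7429|00⟩ + 0.5989|10⟩ + 0.299|11⟩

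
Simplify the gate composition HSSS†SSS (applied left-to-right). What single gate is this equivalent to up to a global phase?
H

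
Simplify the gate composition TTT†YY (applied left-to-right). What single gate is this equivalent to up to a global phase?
T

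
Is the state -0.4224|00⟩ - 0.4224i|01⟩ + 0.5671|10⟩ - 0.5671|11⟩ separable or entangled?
Entangled

Writing the state as a|00⟩ + b|01⟩ + c|10⟩ + d|11⟩, it is a product state iff ad − bc = 0.
Here (a, b, c, d) = (-0.4224, -0.4224i, 0.5671, -0.5671): ad − bc = (-0.4224)(-0.5671) − (-0.4224i)(0.5671) = (0.2395 + 0.2395i) ≠ 0, so the state is entangled.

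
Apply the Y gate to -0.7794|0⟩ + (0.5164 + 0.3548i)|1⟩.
(0.3548 - 0.5164i)|0⟩ - 0.7794i|1⟩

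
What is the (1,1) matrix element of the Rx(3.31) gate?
-0.0841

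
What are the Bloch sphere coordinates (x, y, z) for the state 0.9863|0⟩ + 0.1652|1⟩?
(0.3259, 0, 0.9455)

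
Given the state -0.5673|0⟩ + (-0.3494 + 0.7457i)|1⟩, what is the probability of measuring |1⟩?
0.6781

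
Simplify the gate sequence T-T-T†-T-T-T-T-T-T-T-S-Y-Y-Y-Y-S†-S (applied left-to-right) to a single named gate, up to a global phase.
S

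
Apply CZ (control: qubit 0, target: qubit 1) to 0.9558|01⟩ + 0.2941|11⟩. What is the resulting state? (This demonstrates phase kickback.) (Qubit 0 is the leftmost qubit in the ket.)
0.9558|01⟩ - 0.2941|11⟩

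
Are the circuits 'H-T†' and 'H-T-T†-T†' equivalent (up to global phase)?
Yes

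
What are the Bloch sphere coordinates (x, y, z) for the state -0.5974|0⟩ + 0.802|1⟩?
(-0.9582, 0, -0.2863)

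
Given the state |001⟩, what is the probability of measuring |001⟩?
1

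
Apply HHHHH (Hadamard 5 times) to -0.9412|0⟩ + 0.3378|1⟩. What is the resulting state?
-0.4267|0⟩ - 0.9044|1⟩

H² = I, so H^5 = H: a single Hadamard. With (a, b) = (-0.9412, 0.3378), H gives ((a + b)/√2, (a − b)/√2) = (-0.4267, -0.9044).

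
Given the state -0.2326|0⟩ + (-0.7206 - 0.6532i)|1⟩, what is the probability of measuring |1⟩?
0.9459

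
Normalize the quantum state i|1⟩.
i|1⟩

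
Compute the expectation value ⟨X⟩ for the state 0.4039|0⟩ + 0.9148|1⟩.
0.739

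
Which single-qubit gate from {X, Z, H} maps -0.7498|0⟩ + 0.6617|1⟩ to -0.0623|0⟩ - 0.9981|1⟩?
H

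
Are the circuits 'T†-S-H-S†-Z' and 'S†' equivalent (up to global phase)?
No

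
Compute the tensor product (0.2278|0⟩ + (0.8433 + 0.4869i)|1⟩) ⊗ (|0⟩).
0.2278|00⟩ + (0.8433 + 0.4869i)|10⟩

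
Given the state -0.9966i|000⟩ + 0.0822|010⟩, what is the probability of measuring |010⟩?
0.006757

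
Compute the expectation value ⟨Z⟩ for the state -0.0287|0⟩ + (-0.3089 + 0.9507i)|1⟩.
-0.9984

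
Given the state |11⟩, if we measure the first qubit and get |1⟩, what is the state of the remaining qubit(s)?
|1⟩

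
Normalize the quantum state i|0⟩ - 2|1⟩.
(1/√5)i|0⟩ - 0.8944|1⟩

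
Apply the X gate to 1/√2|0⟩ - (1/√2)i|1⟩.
-(1/√2)i|0⟩ + 1/√2|1⟩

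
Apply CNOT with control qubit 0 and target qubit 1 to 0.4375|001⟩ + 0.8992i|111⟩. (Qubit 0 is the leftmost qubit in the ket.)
0.4375|001⟩ + 0.8992i|101⟩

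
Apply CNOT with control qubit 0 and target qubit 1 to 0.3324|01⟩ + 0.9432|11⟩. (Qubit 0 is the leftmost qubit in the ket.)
0.3324|01⟩ + 0.9432|10⟩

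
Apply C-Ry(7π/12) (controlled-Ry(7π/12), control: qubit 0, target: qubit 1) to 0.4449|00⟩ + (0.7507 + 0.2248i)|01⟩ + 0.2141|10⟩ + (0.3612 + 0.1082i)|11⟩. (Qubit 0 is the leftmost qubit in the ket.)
0.4449|00⟩ + (0.7507 + 0.2248i)|01⟩ + (-0.1562 - 0.08584i)|10⟩ + (0.3897 + 0.06587i)|11⟩

C-Ry(7π/12) leaves the control-|0⟩ kets |00⟩, |01⟩ unchanged and applies Ry(7π/12) to qubit 1 on the control-|1⟩ pair (|10⟩, |11⟩).
Ry(7π/12) = [[cos(θ/2), −sin(θ/2)], [sin(θ/2), cos(θ/2)]]; θ = 7π/12, cos(θ/2) ≈ 0.608761, sin(θ/2) ≈ 0.793353.
With a = amp(|10⟩) = 0.2141 and b = amp(|11⟩) = (0.3612 + 0.1082i):
new amp(|10⟩) = (0.608761)·a + (-0.793353)·b = (-0.1562 - 0.08584i)
new amp(|11⟩) = (0.793353)·a + (0.608761)·b = (0.3897 + 0.06587i)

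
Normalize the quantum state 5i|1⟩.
i|1⟩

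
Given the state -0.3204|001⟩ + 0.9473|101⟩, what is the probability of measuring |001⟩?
0.1027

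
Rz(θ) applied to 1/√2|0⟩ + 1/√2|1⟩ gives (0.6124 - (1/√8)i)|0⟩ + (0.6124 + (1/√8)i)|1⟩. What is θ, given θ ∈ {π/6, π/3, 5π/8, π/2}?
π/3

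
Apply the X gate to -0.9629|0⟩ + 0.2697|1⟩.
0.2697|0⟩ - 0.9629|1⟩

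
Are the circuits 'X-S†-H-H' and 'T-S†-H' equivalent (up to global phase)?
No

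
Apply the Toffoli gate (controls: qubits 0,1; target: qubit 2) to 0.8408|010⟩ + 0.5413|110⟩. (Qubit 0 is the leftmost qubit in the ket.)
0.8408|010⟩ + 0.5413|111⟩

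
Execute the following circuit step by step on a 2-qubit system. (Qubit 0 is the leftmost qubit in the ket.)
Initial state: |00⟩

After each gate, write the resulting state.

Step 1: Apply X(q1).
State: |01⟩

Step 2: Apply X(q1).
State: |00⟩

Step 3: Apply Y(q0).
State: i|10⟩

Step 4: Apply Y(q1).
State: -|11⟩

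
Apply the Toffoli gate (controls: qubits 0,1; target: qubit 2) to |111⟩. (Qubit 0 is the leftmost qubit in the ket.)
|110⟩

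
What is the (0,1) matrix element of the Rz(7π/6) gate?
0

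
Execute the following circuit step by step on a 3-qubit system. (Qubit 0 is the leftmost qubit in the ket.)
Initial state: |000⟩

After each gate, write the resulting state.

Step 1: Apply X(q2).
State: |001⟩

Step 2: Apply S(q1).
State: |001⟩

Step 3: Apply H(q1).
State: 1/√2|001⟩ + 1/√2|011⟩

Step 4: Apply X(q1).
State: 1/√2|001⟩ + 1/√2|011⟩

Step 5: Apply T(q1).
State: 1/√2|001⟩ + (1/2 + (1/2)i)|011⟩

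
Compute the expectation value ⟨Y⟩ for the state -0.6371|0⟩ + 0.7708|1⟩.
0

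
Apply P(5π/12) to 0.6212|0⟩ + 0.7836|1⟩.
0.6212|0⟩ + (0.2028 + 0.7569i)|1⟩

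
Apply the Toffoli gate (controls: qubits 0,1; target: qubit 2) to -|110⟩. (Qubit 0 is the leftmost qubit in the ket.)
-|111⟩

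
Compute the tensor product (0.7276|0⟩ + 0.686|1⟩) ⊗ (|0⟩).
0.7276|00⟩ + 0.686|10⟩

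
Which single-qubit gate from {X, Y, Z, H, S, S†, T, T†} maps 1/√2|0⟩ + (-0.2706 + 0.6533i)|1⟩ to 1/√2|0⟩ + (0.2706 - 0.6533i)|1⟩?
Z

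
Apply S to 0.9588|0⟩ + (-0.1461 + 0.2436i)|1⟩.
0.9588|0⟩ + (-0.2436 - 0.1461i)|1⟩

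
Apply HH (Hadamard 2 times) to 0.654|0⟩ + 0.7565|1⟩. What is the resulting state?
0.654|0⟩ + 0.7565|1⟩

H² = I, so an even number of Hadamards cancels: H^2 = I and the state is unchanged.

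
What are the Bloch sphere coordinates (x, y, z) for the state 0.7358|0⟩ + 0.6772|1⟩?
(0.9966, 0, 0.0828)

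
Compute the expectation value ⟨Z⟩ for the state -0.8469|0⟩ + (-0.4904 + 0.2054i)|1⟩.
0.4346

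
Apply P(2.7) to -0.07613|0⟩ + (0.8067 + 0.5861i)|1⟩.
-0.07613|0⟩ + (-0.9798 - 0.1851i)|1⟩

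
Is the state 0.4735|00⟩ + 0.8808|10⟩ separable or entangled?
Separable

Writing the state as a|00⟩ + b|01⟩ + c|10⟩ + d|11⟩, it is a product state iff ad − bc = 0.
Here (a, b, c, d) = (0.4735, 0, 0.8808, 0): ad − bc = (0.4735)(0) − (0)(0.8808) = 0, so the state is separable.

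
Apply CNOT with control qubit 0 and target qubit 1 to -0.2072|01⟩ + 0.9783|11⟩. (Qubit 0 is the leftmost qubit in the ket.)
-0.2072|01⟩ + 0.9783|10⟩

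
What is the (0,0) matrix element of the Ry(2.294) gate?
0.4112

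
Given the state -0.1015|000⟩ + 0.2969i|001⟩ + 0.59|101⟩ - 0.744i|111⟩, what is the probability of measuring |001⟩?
0.08815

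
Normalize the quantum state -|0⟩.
-|0⟩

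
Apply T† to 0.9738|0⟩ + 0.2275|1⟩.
0.9738|0⟩ + (0.1609 - 0.1609i)|1⟩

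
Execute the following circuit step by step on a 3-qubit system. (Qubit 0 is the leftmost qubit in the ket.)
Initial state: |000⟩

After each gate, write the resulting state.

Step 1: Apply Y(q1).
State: i|010⟩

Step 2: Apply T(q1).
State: (-1/√2 + (1/√2)i)|010⟩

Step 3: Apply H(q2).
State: (-1/2 + (1/2)i)|010⟩ + (-1/2 + (1/2)i)|011⟩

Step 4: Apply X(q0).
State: (-1/2 + (1/2)i)|110⟩ + (-1/2 + (1/2)i)|111⟩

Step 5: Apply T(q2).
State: (-1/2 + (1/2)i)|110⟩ - 1/√2|111⟩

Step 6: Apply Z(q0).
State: (1/2 - (1/2)i)|110⟩ + 1/√2|111⟩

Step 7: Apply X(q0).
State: (1/2 - (1/2)i)|010⟩ + 1/√2|011⟩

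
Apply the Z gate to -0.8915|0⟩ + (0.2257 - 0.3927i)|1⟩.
-0.8915|0⟩ + (-0.2257 + 0.3927i)|1⟩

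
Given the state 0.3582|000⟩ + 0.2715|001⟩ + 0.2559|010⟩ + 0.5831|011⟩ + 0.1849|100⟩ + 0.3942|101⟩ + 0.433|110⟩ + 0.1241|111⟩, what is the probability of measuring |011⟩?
0.34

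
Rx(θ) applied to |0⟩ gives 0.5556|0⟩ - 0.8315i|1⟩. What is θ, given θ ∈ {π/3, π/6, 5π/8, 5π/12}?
5π/8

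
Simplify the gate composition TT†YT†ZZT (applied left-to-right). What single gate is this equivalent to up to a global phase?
Y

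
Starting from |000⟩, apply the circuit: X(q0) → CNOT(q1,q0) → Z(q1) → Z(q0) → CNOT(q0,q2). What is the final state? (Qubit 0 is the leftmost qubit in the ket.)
-|101⟩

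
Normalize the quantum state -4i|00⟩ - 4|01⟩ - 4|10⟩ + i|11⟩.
-0.5714i|00⟩ - 0.5714|01⟩ - 0.5714|10⟩ + 0.1429i|11⟩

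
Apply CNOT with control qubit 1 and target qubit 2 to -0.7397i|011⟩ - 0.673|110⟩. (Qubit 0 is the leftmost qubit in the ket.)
-0.7397i|010⟩ - 0.673|111⟩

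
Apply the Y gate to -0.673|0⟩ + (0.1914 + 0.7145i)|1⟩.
(0.7145 - 0.1914i)|0⟩ - 0.673i|1⟩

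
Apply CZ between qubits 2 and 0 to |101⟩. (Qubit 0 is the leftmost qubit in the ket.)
-|101⟩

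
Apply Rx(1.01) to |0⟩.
0.8752|0⟩ - 0.4838i|1⟩

Rx(1.01) = [[cos(θ/2), −i·sin(θ/2)], [−i·sin(θ/2), cos(θ/2)]]; θ = 1.01, cos(θ/2) ≈ 0.875174, sin(θ/2) ≈ 0.483807.
With a = amp(|0⟩) = 1 and b = amp(|1⟩) = 0:
new amp(|0⟩) = (0.875174)·a + (-0.483807i)·b = 0.8752
new amp(|1⟩) = (-0.483807i)·a + (0.875174)·b = -0.4838i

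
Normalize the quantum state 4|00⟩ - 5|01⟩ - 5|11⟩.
0.4924|00⟩ - 0.6155|01⟩ - 0.6155|11⟩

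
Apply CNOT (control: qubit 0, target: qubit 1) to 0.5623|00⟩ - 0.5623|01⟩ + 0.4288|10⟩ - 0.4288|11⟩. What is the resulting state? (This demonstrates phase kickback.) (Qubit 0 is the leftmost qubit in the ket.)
0.5623|00⟩ - 0.5623|01⟩ - 0.4288|10⟩ + 0.4288|11⟩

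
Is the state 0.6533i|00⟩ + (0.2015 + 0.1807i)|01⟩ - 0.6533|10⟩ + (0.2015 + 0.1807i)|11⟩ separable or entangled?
Entangled

Writing the state as a|00⟩ + b|01⟩ + c|10⟩ + d|11⟩, it is a product state iff ad − bc = 0.
Here (a, b, c, d) = (0.6533i, (0.2015 + 0.1807i), -0.6533, (0.2015 + 0.1807i)): ad − bc = (0.6533i)(0.2015 + 0.1807i) − (0.2015 + 0.1807i)(-0.6533) = (0.01359 + 0.2497i) ≠ 0, so the state is entangled.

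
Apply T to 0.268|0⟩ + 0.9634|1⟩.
0.268|0⟩ + (0.6812 + 0.6812i)|1⟩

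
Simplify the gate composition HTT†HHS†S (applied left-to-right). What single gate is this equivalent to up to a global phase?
H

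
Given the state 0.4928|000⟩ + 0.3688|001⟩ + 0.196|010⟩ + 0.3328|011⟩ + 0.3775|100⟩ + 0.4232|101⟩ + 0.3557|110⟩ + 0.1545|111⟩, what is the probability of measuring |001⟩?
0.136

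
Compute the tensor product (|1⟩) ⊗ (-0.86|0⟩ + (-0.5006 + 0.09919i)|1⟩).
-0.86|10⟩ + (-0.5006 + 0.09919i)|11⟩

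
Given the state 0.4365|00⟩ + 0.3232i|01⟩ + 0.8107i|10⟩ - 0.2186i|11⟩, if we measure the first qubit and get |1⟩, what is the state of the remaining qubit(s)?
0.9655i|0⟩ - 0.2603i|1⟩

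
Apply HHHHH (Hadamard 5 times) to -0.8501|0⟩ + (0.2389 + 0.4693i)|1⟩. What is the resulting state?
(-0.4322 + 0.3318i)|0⟩ + (-0.77 - 0.3318i)|1⟩

H² = I, so H^5 = H: a single Hadamard. With (a, b) = (-0.8501, (0.2389 + 0.4693i)), H gives ((a + b)/√2, (a − b)/√2) = ((-0.4322 + 0.3318i), (-0.77 - 0.3318i)).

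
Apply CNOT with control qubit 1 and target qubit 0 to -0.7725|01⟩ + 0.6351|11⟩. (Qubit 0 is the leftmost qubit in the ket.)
0.6351|01⟩ - 0.7725|11⟩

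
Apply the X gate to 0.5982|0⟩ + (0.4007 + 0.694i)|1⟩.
(0.4007 + 0.694i)|0⟩ + 0.5982|1⟩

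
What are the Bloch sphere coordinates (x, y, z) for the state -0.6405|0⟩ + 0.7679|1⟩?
(-0.9837, 0, -0.1794)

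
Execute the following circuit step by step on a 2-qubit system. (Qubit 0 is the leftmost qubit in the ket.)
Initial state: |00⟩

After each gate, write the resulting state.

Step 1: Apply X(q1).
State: |01⟩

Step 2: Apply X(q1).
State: |00⟩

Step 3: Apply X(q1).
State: |01⟩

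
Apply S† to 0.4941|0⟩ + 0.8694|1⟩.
0.4941|0⟩ - 0.8694i|1⟩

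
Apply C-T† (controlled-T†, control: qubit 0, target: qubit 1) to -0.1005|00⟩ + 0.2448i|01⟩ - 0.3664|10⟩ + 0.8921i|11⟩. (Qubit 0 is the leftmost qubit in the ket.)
-0.1005|00⟩ + 0.2448i|01⟩ - 0.3664|10⟩ + (0.6308 + 0.6308i)|11⟩

C-T† leaves the control-|0⟩ kets |00⟩, |01⟩ unchanged and applies T† to qubit 1 on the control-|1⟩ pair (|10⟩, |11⟩).
T† = [[1, 0], [0, (1/√2 - (1/√2)i)]].
With a = amp(|10⟩) = -0.3664 and b = amp(|11⟩) = 0.8921i:
new amp(|10⟩) = (1)·a = -0.3664
new amp(|11⟩) = (1/√2 - (1/√2)i)·b = (0.6308 + 0.6308i)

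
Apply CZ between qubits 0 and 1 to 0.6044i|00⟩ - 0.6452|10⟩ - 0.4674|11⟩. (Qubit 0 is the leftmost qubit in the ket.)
0.6044i|00⟩ - 0.6452|10⟩ + 0.4674|11⟩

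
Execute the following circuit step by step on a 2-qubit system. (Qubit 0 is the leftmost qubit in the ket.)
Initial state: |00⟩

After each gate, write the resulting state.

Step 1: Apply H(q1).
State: 1/√2|00⟩ + 1/√2|01⟩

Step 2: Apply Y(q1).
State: -(1/√2)i|00⟩ + (1/√2)i|01⟩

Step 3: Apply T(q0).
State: -(1/√2)i|00⟩ + (1/√2)i|01⟩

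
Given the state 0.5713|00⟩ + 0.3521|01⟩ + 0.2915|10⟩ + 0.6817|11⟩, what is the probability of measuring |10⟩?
0.08497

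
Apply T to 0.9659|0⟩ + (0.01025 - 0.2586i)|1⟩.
0.9659|0⟩ + (0.1901 - 0.1756i)|1⟩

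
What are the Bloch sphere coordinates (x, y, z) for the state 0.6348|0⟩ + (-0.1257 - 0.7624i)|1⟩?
(-0.1596, -0.9679, -0.1941)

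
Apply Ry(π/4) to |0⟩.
0.9239|0⟩ + 0.3827|1⟩

Ry(π/4) = [[cos(θ/2), −sin(θ/2)], [sin(θ/2), cos(θ/2)]]; θ = π/4, cos(θ/2) ≈ 0.92388, sin(θ/2) ≈ 0.382683.
With a = amp(|0⟩) = 1 and b = amp(|1⟩) = 0:
new amp(|0⟩) = (0.92388)·a + (-0.382683)·b = 0.9239
new amp(|1⟩) = (0.382683)·a + (0.92388)·b = 0.3827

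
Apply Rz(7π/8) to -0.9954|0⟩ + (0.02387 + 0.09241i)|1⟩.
(-0.1942 + 0.9763i)|0⟩ + (-0.08598 + 0.04144i)|1⟩

Rz(7π/8) = [[e^(−iθ/2), 0], [0, e^(iθ/2)]] with e^(±iθ/2) = cos(θ/2) ± i·sin(θ/2); θ = 7π/8, cos(θ/2) ≈ 0.19509, sin(θ/2) ≈ 0.980785.
With a = amp(|0⟩) = -0.9954 and b = amp(|1⟩) = (0.02387 + 0.09241i):
new amp(|0⟩) = (0.19509 - 0.980785i)·a = (-0.1942 + 0.9763i)
new amp(|1⟩) = (0.19509 + 0.980785i)·b = (-0.08598 + 0.04144i)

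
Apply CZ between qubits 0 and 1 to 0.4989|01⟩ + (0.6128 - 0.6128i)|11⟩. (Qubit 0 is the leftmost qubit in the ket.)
0.4989|01⟩ + (-0.6128 + 0.6128i)|11⟩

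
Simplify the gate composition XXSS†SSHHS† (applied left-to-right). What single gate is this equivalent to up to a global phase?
S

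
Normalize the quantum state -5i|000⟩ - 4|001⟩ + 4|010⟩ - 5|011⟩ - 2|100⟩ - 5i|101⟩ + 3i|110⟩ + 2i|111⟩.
-0.449i|000⟩ - 0.3592|001⟩ + 0.3592|010⟩ - 0.449|011⟩ - 0.1796|100⟩ - 0.449i|101⟩ + 0.2694i|110⟩ + 0.1796i|111⟩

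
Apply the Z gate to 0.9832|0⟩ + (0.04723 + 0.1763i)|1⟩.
0.9832|0⟩ + (-0.04723 - 0.1763i)|1⟩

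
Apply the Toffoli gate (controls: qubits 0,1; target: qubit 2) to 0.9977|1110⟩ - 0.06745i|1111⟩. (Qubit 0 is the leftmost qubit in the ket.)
0.9977|1100⟩ - 0.06745i|1101⟩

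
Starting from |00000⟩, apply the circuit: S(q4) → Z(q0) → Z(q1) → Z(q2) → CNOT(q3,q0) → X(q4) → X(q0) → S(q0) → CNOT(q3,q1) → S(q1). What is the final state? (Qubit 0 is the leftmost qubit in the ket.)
i|10001⟩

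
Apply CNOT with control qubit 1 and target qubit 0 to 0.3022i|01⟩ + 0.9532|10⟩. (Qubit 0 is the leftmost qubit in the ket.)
0.9532|10⟩ + 0.3022i|11⟩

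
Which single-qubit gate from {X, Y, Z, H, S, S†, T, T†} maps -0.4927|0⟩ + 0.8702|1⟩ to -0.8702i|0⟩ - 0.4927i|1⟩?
Y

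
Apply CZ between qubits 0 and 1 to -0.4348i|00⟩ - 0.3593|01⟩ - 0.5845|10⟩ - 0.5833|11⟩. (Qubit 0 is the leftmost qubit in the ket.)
-0.4348i|00⟩ - 0.3593|01⟩ - 0.5845|10⟩ + 0.5833|11⟩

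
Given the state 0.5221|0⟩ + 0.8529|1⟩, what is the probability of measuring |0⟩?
0.2726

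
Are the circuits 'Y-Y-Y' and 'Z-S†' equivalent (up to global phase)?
No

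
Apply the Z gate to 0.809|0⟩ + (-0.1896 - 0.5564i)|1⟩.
0.809|0⟩ + (0.1896 + 0.5564i)|1⟩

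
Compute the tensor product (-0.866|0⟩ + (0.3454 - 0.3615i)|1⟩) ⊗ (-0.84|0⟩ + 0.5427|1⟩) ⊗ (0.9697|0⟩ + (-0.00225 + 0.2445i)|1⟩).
0.7054|000⟩ + (-0.001637 + 0.1779i)|001⟩ - 0.4557|010⟩ + (0.001057 - 0.1149i)|011⟩ + (-0.2813 + 0.2945i)|100⟩ + (-0.07359 - 0.07162i)|101⟩ + (0.1818 - 0.1902i)|110⟩ + (0.04755 + 0.04627i)|111⟩

amp(|b₁b₂…⟩) = product of the factor amplitudes for bits b₁, b₂, …; only kets whose every factor amplitude is nonzero survive.
|000⟩: (-0.866)(-0.84)(0.9697) = 0.7054
|001⟩: (-0.866)(-0.84)(-0.00225 + 0.2445i) = (-0.001637 + 0.1779i)
|010⟩: (-0.866)(0.5427)(0.9697) = -0.4557
|011⟩: (-0.866)(0.5427)(-0.00225 + 0.2445i) = (0.001057 - 0.1149i)
|100⟩: (0.3454 - 0.3615i)(-0.84)(0.9697) = (-0.2813 + 0.2945i)
|101⟩: (0.3454 - 0.3615i)(-0.84)(-0.00225 + 0.2445i) = (-0.07359 - 0.07162i)
|110⟩: (0.3454 - 0.3615i)(0.5427)(0.9697) = (0.1818 - 0.1902i)
|111⟩: (0.3454 - 0.3615i)(0.5427)(-0.00225 + 0.2445i) = (0.04755 + 0.04627i)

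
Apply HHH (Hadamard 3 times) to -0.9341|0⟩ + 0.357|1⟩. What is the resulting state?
-0.4081|0⟩ - 0.9129|1⟩

H² = I, so H^3 = H: a single Hadamard. With (a, b) = (-0.9341, 0.357), H gives ((a + b)/√2, (a − b)/√2) = (-0.4081, -0.9129).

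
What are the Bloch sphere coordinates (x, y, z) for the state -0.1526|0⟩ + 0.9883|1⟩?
(-0.3016, 0, -0.9535)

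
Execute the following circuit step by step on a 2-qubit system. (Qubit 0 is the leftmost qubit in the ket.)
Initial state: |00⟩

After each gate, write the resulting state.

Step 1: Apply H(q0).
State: 1/√2|00⟩ + 1/√2|10⟩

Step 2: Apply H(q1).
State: 1/2|00⟩ + 1/2|01⟩ + 1/2|10⟩ + 1/2|11⟩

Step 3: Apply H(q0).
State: 1/√2|00⟩ + 1/√2|01⟩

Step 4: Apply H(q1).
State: |00⟩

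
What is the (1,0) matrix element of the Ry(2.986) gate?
0.997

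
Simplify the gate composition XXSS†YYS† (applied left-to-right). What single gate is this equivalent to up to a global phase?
S†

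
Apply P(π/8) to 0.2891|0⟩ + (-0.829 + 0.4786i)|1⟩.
0.2891|0⟩ + (-0.949 + 0.1249i)|1⟩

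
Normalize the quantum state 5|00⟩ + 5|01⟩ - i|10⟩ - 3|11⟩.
0.6455|00⟩ + 0.6455|01⟩ - 0.1291i|10⟩ - 0.3873|11⟩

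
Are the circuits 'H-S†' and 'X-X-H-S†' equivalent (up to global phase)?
Yes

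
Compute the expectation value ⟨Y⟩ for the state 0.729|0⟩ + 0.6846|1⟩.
0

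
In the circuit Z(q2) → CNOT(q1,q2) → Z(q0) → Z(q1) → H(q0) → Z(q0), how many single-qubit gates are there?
5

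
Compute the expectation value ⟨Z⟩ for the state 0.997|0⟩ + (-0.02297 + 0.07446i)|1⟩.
0.9879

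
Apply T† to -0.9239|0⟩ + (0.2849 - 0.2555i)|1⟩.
-0.9239|0⟩ + (0.02079 - 0.3821i)|1⟩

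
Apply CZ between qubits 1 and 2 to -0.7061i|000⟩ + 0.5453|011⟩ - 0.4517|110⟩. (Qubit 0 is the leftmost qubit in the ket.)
-0.7061i|000⟩ - 0.5453|011⟩ - 0.4517|110⟩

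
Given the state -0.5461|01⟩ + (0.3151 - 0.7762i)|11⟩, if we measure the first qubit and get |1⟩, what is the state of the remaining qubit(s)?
(0.3761 - 0.9266i)|1⟩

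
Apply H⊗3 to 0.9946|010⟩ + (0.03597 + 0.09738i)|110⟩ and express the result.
(0.3644 + 0.03443i)|000⟩ + (0.3644 + 0.03443i)|001⟩ + (-0.3644 - 0.03443i)|010⟩ + (-0.3644 - 0.03443i)|011⟩ + (0.3389 - 0.03443i)|100⟩ + (0.3389 - 0.03443i)|101⟩ + (-0.3389 + 0.03443i)|110⟩ + (-0.3389 + 0.03443i)|111⟩

H⊗3 gives amp(|y⟩) = (1/2√2) Σ_x (−1)^(x·y) amp(|x⟩), where x·y is the number of positions in which both x and y have a 1.
|000⟩: (0.9946 + (0.03597 + 0.09738i))/(2√2) = (0.3644 + 0.03443i)
|001⟩: (0.9946 + (0.03597 + 0.09738i))/(2√2) = (0.3644 + 0.03443i)
|010⟩: (-0.9946 - (0.03597 + 0.09738i))/(2√2) = (-0.3644 - 0.03443i)
|011⟩: (-0.9946 - (0.03597 + 0.09738i))/(2√2) = (-0.3644 - 0.03443i)
|100⟩: (0.9946 - (0.03597 + 0.09738i))/(2√2) = (0.3389 - 0.03443i)
|101⟩: (0.9946 - (0.03597 + 0.09738i))/(2√2) = (0.3389 - 0.03443i)
|110⟩: (-0.9946 + (0.03597 + 0.09738i))/(2√2) = (-0.3389 + 0.03443i)
|111⟩: (-0.9946 + (0.03597 + 0.09738i))/(2√2) = (-0.3389 + 0.03443i)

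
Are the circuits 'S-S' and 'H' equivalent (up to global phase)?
No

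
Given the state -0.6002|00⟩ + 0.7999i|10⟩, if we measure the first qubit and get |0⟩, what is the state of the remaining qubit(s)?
-|0⟩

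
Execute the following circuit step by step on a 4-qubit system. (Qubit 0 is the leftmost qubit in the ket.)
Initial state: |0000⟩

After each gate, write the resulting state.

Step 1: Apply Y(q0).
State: i|1000⟩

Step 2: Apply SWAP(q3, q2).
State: i|1000⟩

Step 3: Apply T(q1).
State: i|1000⟩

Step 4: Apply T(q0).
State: (-1/√2 + (1/√2)i)|1000⟩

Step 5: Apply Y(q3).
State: (-1/√2 - (1/√2)i)|1001⟩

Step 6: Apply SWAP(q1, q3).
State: (-1/√2 - (1/√2)i)|1100⟩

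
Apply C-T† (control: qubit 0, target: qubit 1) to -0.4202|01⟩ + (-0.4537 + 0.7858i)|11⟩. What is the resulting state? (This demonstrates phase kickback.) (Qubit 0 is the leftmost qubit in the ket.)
-0.4202|01⟩ + (0.2348 + 0.8765i)|11⟩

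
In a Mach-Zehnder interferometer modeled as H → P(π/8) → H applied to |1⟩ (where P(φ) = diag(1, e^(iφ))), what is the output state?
(0.03806 - 0.1913i)|0⟩ + (0.9619 + 0.1913i)|1⟩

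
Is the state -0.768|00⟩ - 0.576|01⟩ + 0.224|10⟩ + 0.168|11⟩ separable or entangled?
Separable

Writing the state as a|00⟩ + b|01⟩ + c|10⟩ + d|11⟩, it is a product state iff ad − bc = 0.
Here (a, b, c, d) = (-0.768, -0.576, 0.224, 0.168): ad − bc = (-0.768)(0.168) − (-0.576)(0.224) = 0, so the state is separable.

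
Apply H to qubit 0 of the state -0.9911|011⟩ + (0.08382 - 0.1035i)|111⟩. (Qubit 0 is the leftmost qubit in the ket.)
(-0.6415 - 0.07319i)|011⟩ + (-0.7601 + 0.07319i)|111⟩

H on qubit 0 mixes each pair of kets that differ only in qubit 0: amplitudes (a, b) of (|…0…⟩, |…1…⟩) become ((a + b)/√2, (a − b)/√2). Kets absent from the input have amplitude 0.
(|011⟩, |111⟩): (a, b) = (-0.9911, (0.08382 - 0.1035i)) → ((-0.6415 - 0.07319i), (-0.7601 + 0.07319i))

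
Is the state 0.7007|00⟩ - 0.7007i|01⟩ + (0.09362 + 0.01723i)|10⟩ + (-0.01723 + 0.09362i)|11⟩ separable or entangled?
Entangled

Writing the state as a|00⟩ + b|01⟩ + c|10⟩ + d|11⟩, it is a product state iff ad − bc = 0.
Here (a, b, c, d) = (0.7007, -0.7007i, (0.09362 + 0.01723i), (-0.01723 + 0.09362i)): ad − bc = (0.7007)(-0.01723 + 0.09362i) − (-0.7007i)(0.09362 + 0.01723i) = (-0.02415 + 0.1312i) ≠ 0, so the state is entangled.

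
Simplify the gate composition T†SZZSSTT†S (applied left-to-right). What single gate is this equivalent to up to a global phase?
T†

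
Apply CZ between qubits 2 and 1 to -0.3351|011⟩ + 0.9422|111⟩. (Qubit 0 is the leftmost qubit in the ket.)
0.3351|011⟩ - 0.9422|111⟩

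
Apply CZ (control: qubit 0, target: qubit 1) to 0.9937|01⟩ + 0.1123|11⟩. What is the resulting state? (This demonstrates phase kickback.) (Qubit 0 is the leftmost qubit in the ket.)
0.9937|01⟩ - 0.1123|11⟩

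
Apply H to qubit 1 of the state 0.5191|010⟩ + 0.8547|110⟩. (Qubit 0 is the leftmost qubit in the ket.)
0.3671|000⟩ - 0.3671|010⟩ + 0.6044|100⟩ - 0.6044|110⟩

H on qubit 1 mixes each pair of kets that differ only in qubit 1: amplitudes (a, b) of (|…0…⟩, |…1…⟩) become ((a + b)/√2, (a − b)/√2). Kets absent from the input have amplitude 0.
(|000⟩, |010⟩): (a, b) = (0, 0.5191) → (0.3671, -0.3671)
(|100⟩, |110⟩): (a, b) = (0, 0.8547) → (0.6044, -0.6044)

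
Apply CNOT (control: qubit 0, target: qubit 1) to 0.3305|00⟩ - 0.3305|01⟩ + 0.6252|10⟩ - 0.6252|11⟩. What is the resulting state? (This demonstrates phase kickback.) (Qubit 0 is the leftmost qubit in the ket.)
0.3305|00⟩ - 0.3305|01⟩ - 0.6252|10⟩ + 0.6252|11⟩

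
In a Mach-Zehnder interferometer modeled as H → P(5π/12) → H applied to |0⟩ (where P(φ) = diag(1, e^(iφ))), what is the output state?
(0.6294 + 0.483i)|0⟩ + (0.3706 - 0.483i)|1⟩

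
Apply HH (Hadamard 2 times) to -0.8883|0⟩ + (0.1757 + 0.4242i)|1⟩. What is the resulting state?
-0.8883|0⟩ + (0.1757 + 0.4242i)|1⟩

H² = I, so an even number of Hadamards cancels: H^2 = I and the state is unchanged.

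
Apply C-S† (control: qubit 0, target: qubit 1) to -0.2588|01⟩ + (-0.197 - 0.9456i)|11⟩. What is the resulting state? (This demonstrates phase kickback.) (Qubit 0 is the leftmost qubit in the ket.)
-0.2588|01⟩ + (-0.9456 + 0.197i)|11⟩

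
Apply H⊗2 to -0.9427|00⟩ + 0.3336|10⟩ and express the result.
-0.3046|00⟩ - 0.3046|01⟩ - 0.6382|10⟩ - 0.6382|11⟩

H⊗2 gives amp(|y⟩) = (1/2) Σ_x (−1)^(x·y) amp(|x⟩), where x·y is the number of positions in which both x and y have a 1.
|00⟩: (-0.9427 + 0.3336)/2 = -0.3046
|01⟩: (-0.9427 + 0.3336)/2 = -0.3046
|10⟩: (-0.9427 - 0.3336)/2 = -0.6382
|11⟩: (-0.9427 - 0.3336)/2 = -0.6382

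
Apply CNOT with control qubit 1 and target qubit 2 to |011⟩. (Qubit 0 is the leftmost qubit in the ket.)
|010⟩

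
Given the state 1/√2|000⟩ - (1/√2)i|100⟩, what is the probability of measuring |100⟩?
1/2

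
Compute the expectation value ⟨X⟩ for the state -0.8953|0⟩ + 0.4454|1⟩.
-0.7975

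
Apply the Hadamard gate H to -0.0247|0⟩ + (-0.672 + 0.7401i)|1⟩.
(-0.4926 + 0.5233i)|0⟩ + (0.4577 - 0.5233i)|1⟩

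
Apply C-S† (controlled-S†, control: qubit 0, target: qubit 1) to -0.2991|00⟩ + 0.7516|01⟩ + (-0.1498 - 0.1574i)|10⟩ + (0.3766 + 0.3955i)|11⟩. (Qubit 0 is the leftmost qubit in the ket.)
-0.2991|00⟩ + 0.7516|01⟩ + (-0.1498 - 0.1574i)|10⟩ + (0.3955 - 0.3766i)|11⟩

C-S† leaves the control-|0⟩ kets |00⟩, |01⟩ unchanged and applies S† to qubit 1 on the control-|1⟩ pair (|10⟩, |11⟩).
S† = [[1, 0], [0, -i]].
With a = amp(|10⟩) = (-0.1498 - 0.1574i) and b = amp(|11⟩) = (0.3766 + 0.3955i):
new amp(|10⟩) = (1)·a = (-0.1498 - 0.1574i)
new amp(|11⟩) = (-i)·b = (0.3955 - 0.3766i)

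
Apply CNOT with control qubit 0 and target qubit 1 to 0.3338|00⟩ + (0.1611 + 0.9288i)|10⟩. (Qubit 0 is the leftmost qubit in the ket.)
0.3338|00⟩ + (0.1611 + 0.9288i)|11⟩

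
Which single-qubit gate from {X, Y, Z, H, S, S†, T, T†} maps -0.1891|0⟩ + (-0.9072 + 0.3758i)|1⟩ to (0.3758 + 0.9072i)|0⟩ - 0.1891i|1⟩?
Y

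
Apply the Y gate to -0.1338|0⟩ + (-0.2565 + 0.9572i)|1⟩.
(0.9572 + 0.2565i)|0⟩ - 0.1338i|1⟩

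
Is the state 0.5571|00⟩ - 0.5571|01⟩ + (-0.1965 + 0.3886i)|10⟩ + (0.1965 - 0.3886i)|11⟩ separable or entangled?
Separable

Writing the state as a|00⟩ + b|01⟩ + c|10⟩ + d|11⟩, it is a product state iff ad − bc = 0.
Here (a, b, c, d) = (0.5571, -0.5571, (-0.1965 + 0.3886i), (0.1965 - 0.3886i)): ad − bc = (0.5571)(0.1965 - 0.3886i) − (-0.5571)(-0.1965 + 0.3886i) = 0, so the state is separable.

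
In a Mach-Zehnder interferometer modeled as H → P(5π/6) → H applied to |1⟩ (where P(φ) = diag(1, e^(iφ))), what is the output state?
(0.933 - 0.25i)|0⟩ + (0.06699 + 0.25i)|1⟩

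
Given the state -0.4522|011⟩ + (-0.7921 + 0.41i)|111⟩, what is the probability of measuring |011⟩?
0.2045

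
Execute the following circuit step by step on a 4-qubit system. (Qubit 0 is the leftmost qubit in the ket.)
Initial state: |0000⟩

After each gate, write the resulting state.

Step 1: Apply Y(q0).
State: i|1000⟩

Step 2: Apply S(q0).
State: -|1000⟩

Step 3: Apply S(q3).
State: -|1000⟩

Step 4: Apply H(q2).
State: -1/√2|1000⟩ - 1/√2|1010⟩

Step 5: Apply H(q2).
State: -|1000⟩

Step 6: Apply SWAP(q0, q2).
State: -|0010⟩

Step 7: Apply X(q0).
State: -|1010⟩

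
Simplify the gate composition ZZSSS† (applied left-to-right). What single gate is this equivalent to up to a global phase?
S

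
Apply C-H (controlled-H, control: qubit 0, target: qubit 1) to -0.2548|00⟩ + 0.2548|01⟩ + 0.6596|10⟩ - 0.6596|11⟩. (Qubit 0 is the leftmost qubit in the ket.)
-0.2548|00⟩ + 0.2548|01⟩ + 0.9328|11⟩

C-H leaves the control-|0⟩ kets |00⟩, |01⟩ unchanged and applies H to qubit 1 on the control-|1⟩ pair (|10⟩, |11⟩).
H = [[1/√2, 1/√2], [1/√2, -1/√2]].
With a = amp(|10⟩) = 0.6596 and b = amp(|11⟩) = -0.6596:
new amp(|10⟩) = (1/√2)·a + (1/√2)·b = 0
new amp(|11⟩) = (1/√2)·a + (-1/√2)·b = 0.9328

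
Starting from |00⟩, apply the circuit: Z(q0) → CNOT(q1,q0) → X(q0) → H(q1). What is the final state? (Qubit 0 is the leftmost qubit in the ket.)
1/√2|10⟩ + 1/√2|11⟩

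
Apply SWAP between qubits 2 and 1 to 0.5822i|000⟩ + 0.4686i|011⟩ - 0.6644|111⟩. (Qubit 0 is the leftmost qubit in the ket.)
0.5822i|000⟩ + 0.4686i|011⟩ - 0.6644|111⟩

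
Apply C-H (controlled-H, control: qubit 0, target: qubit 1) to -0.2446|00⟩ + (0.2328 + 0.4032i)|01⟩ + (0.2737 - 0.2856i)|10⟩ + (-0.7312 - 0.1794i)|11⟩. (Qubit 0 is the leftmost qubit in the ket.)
-0.2446|00⟩ + (0.2328 + 0.4032i)|01⟩ + (-0.3235 - 0.3288i)|10⟩ + (0.7106 - 0.07509i)|11⟩

C-H leaves the control-|0⟩ kets |00⟩, |01⟩ unchanged and applies H to qubit 1 on the control-|1⟩ pair (|10⟩, |11⟩).
H = [[1/√2, 1/√2], [1/√2, -1/√2]].
With a = amp(|10⟩) = (0.2737 - 0.2856i) and b = amp(|11⟩) = (-0.7312 - 0.1794i):
new amp(|10⟩) = (1/√2)·a + (1/√2)·b = (-0.3235 - 0.3288i)
new amp(|11⟩) = (1/√2)·a + (-1/√2)·b = (0.7106 - 0.07509i)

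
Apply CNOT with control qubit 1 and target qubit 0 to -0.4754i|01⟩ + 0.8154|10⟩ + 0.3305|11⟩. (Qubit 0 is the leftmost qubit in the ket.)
0.3305|01⟩ + 0.8154|10⟩ - 0.4754i|11⟩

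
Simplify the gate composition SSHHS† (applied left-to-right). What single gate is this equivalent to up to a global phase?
S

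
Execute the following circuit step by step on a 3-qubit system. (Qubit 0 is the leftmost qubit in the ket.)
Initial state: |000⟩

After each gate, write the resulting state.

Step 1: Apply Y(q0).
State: i|100⟩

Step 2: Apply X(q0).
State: i|000⟩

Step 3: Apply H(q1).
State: (1/√2)i|000⟩ + (1/√2)i|010⟩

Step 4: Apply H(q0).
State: (1/2)i|000⟩ + (1/2)i|010⟩ + (1/2)i|100⟩ + (1/2)i|110⟩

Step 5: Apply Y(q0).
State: 1/2|000⟩ + 1/2|010⟩ - 1/2|100⟩ - 1/2|110⟩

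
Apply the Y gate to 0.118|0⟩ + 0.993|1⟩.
-0.993i|0⟩ + 0.118i|1⟩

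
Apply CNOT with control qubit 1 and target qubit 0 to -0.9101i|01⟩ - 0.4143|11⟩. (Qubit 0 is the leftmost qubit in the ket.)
-0.4143|01⟩ - 0.9101i|11⟩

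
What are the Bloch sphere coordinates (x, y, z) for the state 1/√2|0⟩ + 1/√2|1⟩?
(1, 0, 0)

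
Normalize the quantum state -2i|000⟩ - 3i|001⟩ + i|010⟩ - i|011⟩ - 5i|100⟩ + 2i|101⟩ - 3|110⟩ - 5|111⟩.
-0.2265i|000⟩ - 0.3397i|001⟩ + 0.1132i|010⟩ - 0.1132i|011⟩ - 0.5661i|100⟩ + 0.2265i|101⟩ - 0.3397|110⟩ - 0.5661|111⟩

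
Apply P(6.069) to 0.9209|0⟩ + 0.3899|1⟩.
0.9209|0⟩ + (0.381 - 0.08287i)|1⟩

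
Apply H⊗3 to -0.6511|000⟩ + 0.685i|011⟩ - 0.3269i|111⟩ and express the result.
(-0.2302 + 0.1266i)|000⟩ + (-0.2302 - 0.1266i)|001⟩ + (-0.2302 - 0.1266i)|010⟩ + (-0.2302 + 0.1266i)|011⟩ + (-0.2302 + 0.3578i)|100⟩ + (-0.2302 - 0.3578i)|101⟩ + (-0.2302 - 0.3578i)|110⟩ + (-0.2302 + 0.3578i)|111⟩

H⊗3 gives amp(|y⟩) = (1/2√2) Σ_x (−1)^(x·y) amp(|x⟩), where x·y is the number of positions in which both x and y have a 1.
|000⟩: (-0.6511 + 0.685i - 0.3269i)/(2√2) = (-0.2302 + 0.1266i)
|001⟩: (-0.6511 - 0.685i + 0.3269i)/(2√2) = (-0.2302 - 0.1266i)
|010⟩: (-0.6511 - 0.685i + 0.3269i)/(2√2) = (-0.2302 - 0.1266i)
|011⟩: (-0.6511 + 0.685i - 0.3269i)/(2√2) = (-0.2302 + 0.1266i)
|100⟩: (-0.6511 + 0.685i + 0.3269i)/(2√2) = (-0.2302 + 0.3578i)
|101⟩: (-0.6511 - 0.685i - 0.3269i)/(2√2) = (-0.2302 - 0.3578i)
|110⟩: (-0.6511 - 0.685i - 0.3269i)/(2√2) = (-0.2302 - 0.3578i)
|111⟩: (-0.6511 + 0.685i + 0.3269i)/(2√2) = (-0.2302 + 0.3578i)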